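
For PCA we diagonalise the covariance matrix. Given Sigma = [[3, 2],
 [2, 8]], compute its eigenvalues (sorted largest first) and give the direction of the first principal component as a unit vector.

Step 1 — characteristic polynomial of 2×2 Sigma:
  det(Sigma - λI) = λ² - trace · λ + det = 0.
  trace = 3 + 8 = 11, det = 3·8 - (2)² = 20.
Step 2 — discriminant:
  Δ = trace² - 4·det = 121 - 80 = 41.
Step 3 — eigenvalues:
  λ = (trace ± √Δ)/2 = (11 ± 6.4031)/2,
  λ_1 = 8.7016,  λ_2 = 2.2984.

Step 4 — unit eigenvector for λ_1: solve (Sigma - λ_1 I)v = 0. First row:
  (3 - 8.7016)·v_x + (2)·v_y = 0, i.e. (-5.7016)·v_x + (2)·v_y = 0,
  so v ∝ (b, λ_1 - a) = (2, 5.7016) = u.
  ||u|| = √((2)² + (5.7016)²) = √(36.5078) ≈ 6.0422,
  v_1 = u/||u|| ≈ (0.331, 0.9436) (||v_1|| = 1).

λ_1 = 8.7016,  λ_2 = 2.2984;  v_1 ≈ (0.331, 0.9436)


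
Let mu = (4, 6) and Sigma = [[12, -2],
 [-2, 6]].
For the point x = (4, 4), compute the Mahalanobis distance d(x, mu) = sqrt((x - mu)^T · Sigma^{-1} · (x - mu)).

Step 1 — centre the observation: (x - mu) = (0, -2).

Step 2 — invert Sigma. det(Sigma) = 12·6 - (-2)² = 68.
  Sigma^{-1} = (1/det) · [[d, -b], [-b, a]] = [[0.0882, 0.0294],
 [0.0294, 0.1765]].

Step 3 — form the quadratic (x - mu)^T · Sigma^{-1} · (x - mu):
  Sigma^{-1} · (x - mu) = (-0.0588, -0.3529).
  (x - mu)^T · [Sigma^{-1} · (x - mu)] = (0)·(-0.0588) + (-2)·(-0.3529) = 0.7059.

Step 4 — take square root: d = √(0.7059) ≈ 0.8402.

d(x, mu) = √(0.7059) ≈ 0.8402


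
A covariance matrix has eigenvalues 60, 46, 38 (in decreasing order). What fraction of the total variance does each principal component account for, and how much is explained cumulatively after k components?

Step 1 — total variance = trace(Sigma) = Σ λ_i = 60 + 46 + 38 = 144.

Step 2 — fraction explained by component i = λ_i / Σ λ:
  PC1: 60/144 = 0.4167
  PC2: 46/144 = 0.3194
  PC3: 38/144 = 0.2639

Step 3 — cumulative fraction after k components = (λ_1 + ... + λ_k) / Σ λ:
  k = 1: 60/144 = 0.4167
  k = 2: (60 + 46)/144 = 106/144 = 0.7361
  k = 3: (60 + 46 + 38)/144 = 144/144 = 1

Summary (fraction, with percent):

explained: PC1 0.4167 (41.67%), PC2 0.3194 (31.94%), PC3 0.2639 (26.39%);  cumulative: 0.4167, 0.7361, 1


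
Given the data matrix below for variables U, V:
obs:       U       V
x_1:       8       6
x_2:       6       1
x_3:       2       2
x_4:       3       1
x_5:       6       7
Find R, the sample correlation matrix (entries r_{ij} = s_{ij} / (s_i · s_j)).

Step 1 — column means:
  mean(U) = (8 + 6 + 2 + 3 + 6) / 5 = 25/5 = 5
  mean(V) = (6 + 1 + 2 + 1 + 7) / 5 = 17/5 = 3.4

Step 2 — sample variances and covariances s[i,j] = (1/(n-1)) · Σ_k (x_{k,i} - mean_i) · (x_{k,j} - mean_j), with n-1 = 4:
  s[U,U] = ((3)·(3) + (1)·(1) + (-3)·(-3) + (-2)·(-2) + (1)·(1)) / 4 = 24/4 = 6
  s[U,V] = ((3)·(2.6) + (1)·(-2.4) + (-3)·(-1.4) + (-2)·(-2.4) + (1)·(3.6)) / 4 = 18/4 = 4.5
  s[V,V] = ((2.6)·(2.6) + (-2.4)·(-2.4) + (-1.4)·(-1.4) + (-2.4)·(-2.4) + (3.6)·(3.6)) / 4 = 33.2/4 = 8.3
  Sample standard deviations s_i = √(s[i,i]):
  s(U) = √(6) = 2.4495
  s(V) = √(8.3) = 2.881

Step 3 — r_{ij} = s_{ij} / (s_i · s_j):
  r[U,U] = 1 (diagonal).
  r[U,V] = 4.5 / (2.4495 · 2.881) = 4.5 / 7.0569 = 0.6377
  r[V,V] = 1 (diagonal).

R is symmetric with unit diagonal. Assembling:

R = [[1, 0.6377],
 [0.6377, 1]]


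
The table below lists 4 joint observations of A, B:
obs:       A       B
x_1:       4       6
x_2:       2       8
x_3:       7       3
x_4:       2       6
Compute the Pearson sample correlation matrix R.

Step 1 — column means:
  mean(A) = (4 + 2 + 7 + 2) / 4 = 15/4 = 3.75
  mean(B) = (6 + 8 + 3 + 6) / 4 = 23/4 = 5.75

Step 2 — sample variances and covariances s[i,j] = (1/(n-1)) · Σ_k (x_{k,i} - mean_i) · (x_{k,j} - mean_j), with n-1 = 3:
  s[A,A] = ((0.25)·(0.25) + (-1.75)·(-1.75) + (3.25)·(3.25) + (-1.75)·(-1.75)) / 3 = 16.75/3 = 5.5833
  s[A,B] = ((0.25)·(0.25) + (-1.75)·(2.25) + (3.25)·(-2.75) + (-1.75)·(0.25)) / 3 = -13.25/3 = -4.4167
  s[B,B] = ((0.25)·(0.25) + (2.25)·(2.25) + (-2.75)·(-2.75) + (0.25)·(0.25)) / 3 = 12.75/3 = 4.25
  Sample standard deviations s_i = √(s[i,i]):
  s(A) = √(5.5833) = 2.3629
  s(B) = √(4.25) = 2.0616

Step 3 — r_{ij} = s_{ij} / (s_i · s_j):
  r[A,A] = 1 (diagonal).
  r[A,B] = -4.4167 / (2.3629 · 2.0616) = -4.4167 / 4.8713 = -0.9067
  r[B,B] = 1 (diagonal).

R is symmetric with unit diagonal. Assembling:

R = [[1, -0.9067],
 [-0.9067, 1]]


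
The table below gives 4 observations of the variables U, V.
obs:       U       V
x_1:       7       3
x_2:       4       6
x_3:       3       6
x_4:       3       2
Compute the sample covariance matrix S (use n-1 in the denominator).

Step 1 — column means:
  mean(U) = (7 + 4 + 3 + 3) / 4 = 17/4 = 4.25
  mean(V) = (3 + 6 + 6 + 2) / 4 = 17/4 = 4.25

Step 2 — sample covariance S[i,j] = (1/(n-1)) · Σ_k (x_{k,i} - mean_i) · (x_{k,j} - mean_j), with n-1 = 3.
  S[U,U] = ((2.75)·(2.75) + (-0.25)·(-0.25) + (-1.25)·(-1.25) + (-1.25)·(-1.25)) / 3 = 10.75/3 = 3.5833
  S[U,V] = ((2.75)·(-1.25) + (-0.25)·(1.75) + (-1.25)·(1.75) + (-1.25)·(-2.25)) / 3 = -3.25/3 = -1.0833
  S[V,V] = ((-1.25)·(-1.25) + (1.75)·(1.75) + (1.75)·(1.75) + (-2.25)·(-2.25)) / 3 = 12.75/3 = 4.25

S is symmetric (S[j,i] = S[i,j]). Assembling:

S = [[3.5833, -1.0833],
 [-1.0833, 4.25]]


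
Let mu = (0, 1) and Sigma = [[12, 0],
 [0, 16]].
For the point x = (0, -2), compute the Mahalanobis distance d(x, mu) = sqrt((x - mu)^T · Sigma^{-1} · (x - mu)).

Step 1 — centre the observation: (x - mu) = (0, -3).

Step 2 — invert Sigma. det(Sigma) = 12·16 - (0)² = 192.
  Sigma^{-1} = (1/det) · [[d, -b], [-b, a]] = [[0.0833, 0],
 [0, 0.0625]].

Step 3 — form the quadratic (x - mu)^T · Sigma^{-1} · (x - mu):
  Sigma^{-1} · (x - mu) = (0, -0.1875).
  (x - mu)^T · [Sigma^{-1} · (x - mu)] = (0)·(0) + (-3)·(-0.1875) = 0.5625.

Step 4 — take square root: d = √(0.5625) ≈ 0.75.

d(x, mu) = √(0.5625) ≈ 0.75


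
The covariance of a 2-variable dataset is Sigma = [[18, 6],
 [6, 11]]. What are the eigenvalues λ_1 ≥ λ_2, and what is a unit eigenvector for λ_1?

Step 1 — characteristic polynomial of 2×2 Sigma:
  det(Sigma - λI) = λ² - trace · λ + det = 0.
  trace = 18 + 11 = 29, det = 18·11 - (6)² = 162.
Step 2 — discriminant:
  Δ = trace² - 4·det = 841 - 648 = 193.
Step 3 — eigenvalues:
  λ = (trace ± √Δ)/2 = (29 ± 13.8924)/2,
  λ_1 = 21.4462,  λ_2 = 7.5538.

Step 4 — unit eigenvector for λ_1: solve (Sigma - λ_1 I)v = 0. First row:
  (18 - 21.4462)·v_x + (6)·v_y = 0, i.e. (-3.4462)·v_x + (6)·v_y = 0,
  so v ∝ (b, λ_1 - a) = (6, 3.4462) = u.
  ||u|| = √((6)² + (3.4462)²) = √(47.8764) ≈ 6.9193,
  v_1 = u/||u|| ≈ (0.8671, 0.4981) (||v_1|| = 1).

λ_1 = 21.4462,  λ_2 = 7.5538;  v_1 ≈ (0.8671, 0.4981)


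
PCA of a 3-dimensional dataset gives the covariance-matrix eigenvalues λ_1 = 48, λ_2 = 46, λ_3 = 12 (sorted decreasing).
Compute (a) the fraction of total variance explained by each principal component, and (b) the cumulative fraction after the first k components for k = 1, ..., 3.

Step 1 — total variance = trace(Sigma) = Σ λ_i = 48 + 46 + 12 = 106.

Step 2 — fraction explained by component i = λ_i / Σ λ:
  PC1: 48/106 = 0.4528
  PC2: 46/106 = 0.434
  PC3: 12/106 = 0.1132

Step 3 — cumulative fraction after k components = (λ_1 + ... + λ_k) / Σ λ:
  k = 1: 48/106 = 0.4528
  k = 2: (48 + 46)/106 = 94/106 = 0.8868
  k = 3: (48 + 46 + 12)/106 = 106/106 = 1

Summary (fraction, with percent):

explained: PC1 0.4528 (45.28%), PC2 0.434 (43.4%), PC3 0.1132 (11.32%);  cumulative: 0.4528, 0.8868, 1


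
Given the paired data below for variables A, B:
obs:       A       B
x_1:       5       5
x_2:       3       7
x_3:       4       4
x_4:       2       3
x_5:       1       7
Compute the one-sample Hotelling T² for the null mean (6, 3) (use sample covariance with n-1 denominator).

Step 1 — sample mean vector:
  mean(A) = (5 + 3 + 4 + 2 + 1) / 5 = 15/5 = 3
  mean(B) = (5 + 7 + 4 + 3 + 7) / 5 = 26/5 = 5.2
  x̄ = (3, 5.2),  deviation x̄ - mu_0 = (3, 5.2) - (6, 3) = (-3, 2.2).

Step 2 — sample covariance matrix, S[i,j] = (1/(n-1)) · Σ_k (x_{k,i} - mean_i) · (x_{k,j} - mean_j), divisor n-1 = 4:
  S[A,A] = ((2)·(2) + (0)·(0) + (1)·(1) + (-1)·(-1) + (-2)·(-2)) / 4 = 10/4 = 2.5
  S[A,B] = ((2)·(-0.2) + (0)·(1.8) + (1)·(-1.2) + (-1)·(-2.2) + (-2)·(1.8)) / 4 = -3/4 = -0.75
  S[B,B] = ((-0.2)·(-0.2) + (1.8)·(1.8) + (-1.2)·(-1.2) + (-2.2)·(-2.2) + (1.8)·(1.8)) / 4 = 12.8/4 = 3.2
  S = [[2.5, -0.75],
 [-0.75, 3.2]].

Step 3 — invert S. det(S) = 2.5·3.2 - (-0.75)² = 7.4375.
  S^{-1} = (1/det) · [[d, -b], [-b, a]] = [[0.4303, 0.1008],
 [0.1008, 0.3361]].

Step 4 — quadratic form (x̄ - mu_0)^T · S^{-1} · (x̄ - mu_0):
  S^{-1} · (x̄ - mu_0) = (-1.0689, 0.437),
  (x̄ - mu_0)^T · [...] = (-3)·(-1.0689) + (2.2)·(0.437) = 4.1681.

Step 5 — scale by n: T² = 5 · 4.1681 = 20.8403.

T² ≈ 20.8403


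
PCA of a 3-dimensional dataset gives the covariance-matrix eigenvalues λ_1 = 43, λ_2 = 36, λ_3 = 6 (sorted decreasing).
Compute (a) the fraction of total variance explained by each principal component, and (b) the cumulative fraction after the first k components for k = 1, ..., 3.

Step 1 — total variance = trace(Sigma) = Σ λ_i = 43 + 36 + 6 = 85.

Step 2 — fraction explained by component i = λ_i / Σ λ:
  PC1: 43/85 = 0.5059
  PC2: 36/85 = 0.4235
  PC3: 6/85 = 0.0706

Step 3 — cumulative fraction after k components = (λ_1 + ... + λ_k) / Σ λ:
  k = 1: 43/85 = 0.5059
  k = 2: (43 + 36)/85 = 79/85 = 0.9294
  k = 3: (43 + 36 + 6)/85 = 85/85 = 1

Summary (fraction, with percent):

explained: PC1 0.5059 (50.59%), PC2 0.4235 (42.35%), PC3 0.0706 (7.06%);  cumulative: 0.5059, 0.9294, 1


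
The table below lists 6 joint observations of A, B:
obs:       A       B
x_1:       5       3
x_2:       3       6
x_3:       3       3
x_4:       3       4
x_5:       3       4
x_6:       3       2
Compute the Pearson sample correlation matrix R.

Step 1 — column means:
  mean(A) = (5 + 3 + 3 + 3 + 3 + 3) / 6 = 20/6 = 3.3333
  mean(B) = (3 + 6 + 3 + 4 + 4 + 2) / 6 = 22/6 = 3.6667

Step 2 — sample variances and covariances s[i,j] = (1/(n-1)) · Σ_k (x_{k,i} - mean_i) · (x_{k,j} - mean_j), with n-1 = 5:
  s[A,A] = ((1.6667)·(1.6667) + (-0.3333)·(-0.3333) + (-0.3333)·(-0.3333) + (-0.3333)·(-0.3333) + (-0.3333)·(-0.3333) + (-0.3333)·(-0.3333)) / 5 = 3.3333/5 = 0.6667
  s[A,B] = ((1.6667)·(-0.6667) + (-0.3333)·(2.3333) + (-0.3333)·(-0.6667) + (-0.3333)·(0.3333) + (-0.3333)·(0.3333) + (-0.3333)·(-1.6667)) / 5 = -1.3333/5 = -0.2667
  s[B,B] = ((-0.6667)·(-0.6667) + (2.3333)·(2.3333) + (-0.6667)·(-0.6667) + (0.3333)·(0.3333) + (0.3333)·(0.3333) + (-1.6667)·(-1.6667)) / 5 = 9.3333/5 = 1.8667
  Sample standard deviations s_i = √(s[i,i]):
  s(A) = √(0.6667) = 0.8165
  s(B) = √(1.8667) = 1.3663

Step 3 — r_{ij} = s_{ij} / (s_i · s_j):
  r[A,A] = 1 (diagonal).
  r[A,B] = -0.2667 / (0.8165 · 1.3663) = -0.2667 / 1.1155 = -0.239
  r[B,B] = 1 (diagonal).

R is symmetric with unit diagonal. Assembling:

R = [[1, -0.239],
 [-0.239, 1]]


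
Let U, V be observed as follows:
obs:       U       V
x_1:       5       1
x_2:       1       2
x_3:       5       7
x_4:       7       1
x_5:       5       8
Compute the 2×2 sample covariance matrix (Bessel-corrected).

Step 1 — column means:
  mean(U) = (5 + 1 + 5 + 7 + 5) / 5 = 23/5 = 4.6
  mean(V) = (1 + 2 + 7 + 1 + 8) / 5 = 19/5 = 3.8

Step 2 — sample covariance S[i,j] = (1/(n-1)) · Σ_k (x_{k,i} - mean_i) · (x_{k,j} - mean_j), with n-1 = 4.
  S[U,U] = ((0.4)·(0.4) + (-3.6)·(-3.6) + (0.4)·(0.4) + (2.4)·(2.4) + (0.4)·(0.4)) / 4 = 19.2/4 = 4.8
  S[U,V] = ((0.4)·(-2.8) + (-3.6)·(-1.8) + (0.4)·(3.2) + (2.4)·(-2.8) + (0.4)·(4.2)) / 4 = 1.6/4 = 0.4
  S[V,V] = ((-2.8)·(-2.8) + (-1.8)·(-1.8) + (3.2)·(3.2) + (-2.8)·(-2.8) + (4.2)·(4.2)) / 4 = 46.8/4 = 11.7

S is symmetric (S[j,i] = S[i,j]). Assembling:

S = [[4.8, 0.4],
 [0.4, 11.7]]


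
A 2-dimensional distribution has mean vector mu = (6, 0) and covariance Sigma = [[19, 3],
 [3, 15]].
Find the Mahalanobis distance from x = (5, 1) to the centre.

Step 1 — centre the observation: (x - mu) = (-1, 1).

Step 2 — invert Sigma. det(Sigma) = 19·15 - (3)² = 276.
  Sigma^{-1} = (1/det) · [[d, -b], [-b, a]] = [[0.0543, -0.0109],
 [-0.0109, 0.0688]].

Step 3 — form the quadratic (x - mu)^T · Sigma^{-1} · (x - mu):
  Sigma^{-1} · (x - mu) = (-0.0652, 0.0797).
  (x - mu)^T · [Sigma^{-1} · (x - mu)] = (-1)·(-0.0652) + (1)·(0.0797) = 0.1449.

Step 4 — take square root: d = √(0.1449) ≈ 0.3807.

d(x, mu) = √(0.1449) ≈ 0.3807


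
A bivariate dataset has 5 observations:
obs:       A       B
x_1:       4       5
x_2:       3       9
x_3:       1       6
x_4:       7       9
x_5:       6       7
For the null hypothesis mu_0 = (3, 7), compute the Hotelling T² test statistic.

Step 1 — sample mean vector:
  mean(A) = (4 + 3 + 1 + 7 + 6) / 5 = 21/5 = 4.2
  mean(B) = (5 + 9 + 6 + 9 + 7) / 5 = 36/5 = 7.2
  x̄ = (4.2, 7.2),  deviation x̄ - mu_0 = (4.2, 7.2) - (3, 7) = (1.2, 0.2).

Step 2 — sample covariance matrix, S[i,j] = (1/(n-1)) · Σ_k (x_{k,i} - mean_i) · (x_{k,j} - mean_j), divisor n-1 = 4:
  S[A,A] = ((-0.2)·(-0.2) + (-1.2)·(-1.2) + (-3.2)·(-3.2) + (2.8)·(2.8) + (1.8)·(1.8)) / 4 = 22.8/4 = 5.7
  S[A,B] = ((-0.2)·(-2.2) + (-1.2)·(1.8) + (-3.2)·(-1.2) + (2.8)·(1.8) + (1.8)·(-0.2)) / 4 = 6.8/4 = 1.7
  S[B,B] = ((-2.2)·(-2.2) + (1.8)·(1.8) + (-1.2)·(-1.2) + (1.8)·(1.8) + (-0.2)·(-0.2)) / 4 = 12.8/4 = 3.2
  S = [[5.7, 1.7],
 [1.7, 3.2]].

Step 3 — invert S. det(S) = 5.7·3.2 - (1.7)² = 15.35.
  S^{-1} = (1/det) · [[d, -b], [-b, a]] = [[0.2085, -0.1107],
 [-0.1107, 0.3713]].

Step 4 — quadratic form (x̄ - mu_0)^T · S^{-1} · (x̄ - mu_0):
  S^{-1} · (x̄ - mu_0) = (0.228, -0.0586),
  (x̄ - mu_0)^T · [...] = (1.2)·(0.228) + (0.2)·(-0.0586) = 0.2619.

Step 5 — scale by n: T² = 5 · 0.2619 = 1.3094.

T² ≈ 1.3094


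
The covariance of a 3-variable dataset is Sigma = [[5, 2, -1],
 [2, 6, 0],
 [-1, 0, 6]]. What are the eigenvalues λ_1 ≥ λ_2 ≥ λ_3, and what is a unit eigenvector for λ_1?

Step 1 — characteristic polynomial p(λ) = det(λI - Sigma) = λ³ - tr·λ² + c_1·λ - det, where tr = trace, c_1 = sum of the principal 2×2 minors, det = det(Sigma):
  tr = 5 + 6 + 6 = 17,
  c_1 = (5·6 - (2)²) + (5·6 - (-1)²) + (6·6 - (0)²) = 26 + 29 + 36 = 91,
  det = 5·(6·6 - (0)²) - (2)·((2)·6 - (0)·(-1)) + (-1)·((2)·(0) - 6·(-1)) = 5·(36) - (2)·(12) + (-1)·(6) = 150.
  So p(λ) = λ³ - 17λ² + 91λ - 150.
Step 2 — look for an integer root (rational root theorem: any rational root is an integer divisor of 150). Testing λ = 6:
  p(6) = 216 - 612 + 546 - 150 = 0  ✓
  Dividing out (λ - 6): p(λ) = (λ - 6)(λ² - 11λ + 25).
Step 3 — remaining eigenvalues from the quadratic λ² - 11λ + 25 = 0:
  Δ = 11² - 4·25 = 121 - 100 = 21,  λ = (11 ± √21)/2 = (11 ± 4.5826)/2 ≈ 7.7913 or 3.2087.
  Sorted: λ_1 = 7.7913,  λ_2 = 6,  λ_3 = 3.2087  (check: sum = 17 = tr ✓).

Step 4 — unit eigenvector for λ_1 ≈ 7.7913: v spans the null space of (Sigma - λ_1 I), whose rows are
  r_1 = (-2.7913, 2, -1),  r_2 = (2, -1.7913, 0),  r_3 = (-1, 0, -1.7913).
  v is orthogonal to every row, so take v ∝ r_1 × r_2 = ((2)·(0) - (-1)·(-1.7913), (-1)·(2) - (-2.7913)·(0), (-2.7913)·(-1.7913) - (2)·(2)) ≈ (-1.7913, -2, 1).
  Rescale (multiply by -1 so the first nonzero entry is positive): u = (1.7913, 2, -1).
  ||u|| = √((1.7913)² + (2)² + (-1)²) = √(8.2087) ≈ 2.8651,  v_1 = u/||u|| ≈ (0.6252, 0.6981, -0.349) (||v_1|| = 1).

λ_1 = 7.7913,  λ_2 = 6,  λ_3 = 3.2087;  v_1 ≈ (0.6252, 0.6981, -0.349)


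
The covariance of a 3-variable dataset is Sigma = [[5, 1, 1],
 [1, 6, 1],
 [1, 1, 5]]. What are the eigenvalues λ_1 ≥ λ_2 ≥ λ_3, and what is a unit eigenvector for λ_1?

Step 1 — characteristic polynomial p(λ) = det(λI - Sigma) = λ³ - tr·λ² + c_1·λ - det, where tr = trace, c_1 = sum of the principal 2×2 minors, det = det(Sigma):
  tr = 5 + 6 + 5 = 16,
  c_1 = (5·6 - (1)²) + (5·5 - (1)²) + (6·5 - (1)²) = 29 + 24 + 29 = 82,
  det = 5·(6·5 - (1)²) - (1)·((1)·5 - (1)·(1)) + (1)·((1)·(1) - 6·(1)) = 5·(29) - (1)·(4) + (1)·(-5) = 136.
  So p(λ) = λ³ - 16λ² + 82λ - 136.
Step 2 — look for an integer root (rational root theorem: any rational root is an integer divisor of 136). Testing λ = 4:
  p(4) = 64 - 256 + 328 - 136 = 0  ✓
  Dividing out (λ - 4): p(λ) = (λ - 4)(λ² - 12λ + 34).
Step 3 — remaining eigenvalues from the quadratic λ² - 12λ + 34 = 0:
  Δ = 12² - 4·34 = 144 - 136 = 8,  λ = (12 ± √8)/2 = (12 ± 2.8284)/2 ≈ 7.4142 or 4.5858.
  Sorted: λ_1 = 7.4142,  λ_2 = 4.5858,  λ_3 = 4  (check: sum = 16 = tr ✓).

Step 4 — unit eigenvector for λ_1 ≈ 7.4142: v spans the null space of (Sigma - λ_1 I), whose rows are
  r_1 = (-2.4142, 1, 1),  r_2 = (1, -1.4142, 1),  r_3 = (1, 1, -2.4142).
  v is orthogonal to every row, so take v ∝ r_1 × r_2 = ((1)·(1) - (1)·(-1.4142), (1)·(1) - (-2.4142)·(1), (-2.4142)·(-1.4142) - (1)·(1)) ≈ (2.4142, 3.4142, 2.4142).
  Let u = (2.4142, 3.4142, 2.4142).
  ||u|| = √((2.4142)² + (3.4142)² + (2.4142)²) = √(23.3137) ≈ 4.8284,  v_1 = u/||u|| ≈ (0.5, 0.7071, 0.5) (||v_1|| = 1).

λ_1 = 7.4142,  λ_2 = 4.5858,  λ_3 = 4;  v_1 ≈ (0.5, 0.7071, 0.5)


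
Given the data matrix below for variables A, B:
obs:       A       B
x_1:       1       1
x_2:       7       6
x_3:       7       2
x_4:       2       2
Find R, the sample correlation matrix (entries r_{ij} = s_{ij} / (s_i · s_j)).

Step 1 — column means:
  mean(A) = (1 + 7 + 7 + 2) / 4 = 17/4 = 4.25
  mean(B) = (1 + 6 + 2 + 2) / 4 = 11/4 = 2.75

Step 2 — sample variances and covariances s[i,j] = (1/(n-1)) · Σ_k (x_{k,i} - mean_i) · (x_{k,j} - mean_j), with n-1 = 3:
  s[A,A] = ((-3.25)·(-3.25) + (2.75)·(2.75) + (2.75)·(2.75) + (-2.25)·(-2.25)) / 3 = 30.75/3 = 10.25
  s[A,B] = ((-3.25)·(-1.75) + (2.75)·(3.25) + (2.75)·(-0.75) + (-2.25)·(-0.75)) / 3 = 14.25/3 = 4.75
  s[B,B] = ((-1.75)·(-1.75) + (3.25)·(3.25) + (-0.75)·(-0.75) + (-0.75)·(-0.75)) / 3 = 14.75/3 = 4.9167
  Sample standard deviations s_i = √(s[i,i]):
  s(A) = √(10.25) = 3.2016
  s(B) = √(4.9167) = 2.2174

Step 3 — r_{ij} = s_{ij} / (s_i · s_j):
  r[A,A] = 1 (diagonal).
  r[A,B] = 4.75 / (3.2016 · 2.2174) = 4.75 / 7.099 = 0.6691
  r[B,B] = 1 (diagonal).

R is symmetric with unit diagonal. Assembling:

R = [[1, 0.6691],
 [0.6691, 1]]


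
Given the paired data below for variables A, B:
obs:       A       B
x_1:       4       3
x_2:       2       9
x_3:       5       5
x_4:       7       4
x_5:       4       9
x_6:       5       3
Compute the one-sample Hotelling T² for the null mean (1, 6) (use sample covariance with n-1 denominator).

Step 1 — sample mean vector:
  mean(A) = (4 + 2 + 5 + 7 + 4 + 5) / 6 = 27/6 = 4.5
  mean(B) = (3 + 9 + 5 + 4 + 9 + 3) / 6 = 33/6 = 5.5
  x̄ = (4.5, 5.5),  deviation x̄ - mu_0 = (4.5, 5.5) - (1, 6) = (3.5, -0.5).

Step 2 — sample covariance matrix, S[i,j] = (1/(n-1)) · Σ_k (x_{k,i} - mean_i) · (x_{k,j} - mean_j), divisor n-1 = 5:
  S[A,A] = ((-0.5)·(-0.5) + (-2.5)·(-2.5) + (0.5)·(0.5) + (2.5)·(2.5) + (-0.5)·(-0.5) + (0.5)·(0.5)) / 5 = 13.5/5 = 2.7
  S[A,B] = ((-0.5)·(-2.5) + (-2.5)·(3.5) + (0.5)·(-0.5) + (2.5)·(-1.5) + (-0.5)·(3.5) + (0.5)·(-2.5)) / 5 = -14.5/5 = -2.9
  S[B,B] = ((-2.5)·(-2.5) + (3.5)·(3.5) + (-0.5)·(-0.5) + (-1.5)·(-1.5) + (3.5)·(3.5) + (-2.5)·(-2.5)) / 5 = 39.5/5 = 7.9
  S = [[2.7, -2.9],
 [-2.9, 7.9]].

Step 3 — invert S. det(S) = 2.7·7.9 - (-2.9)² = 12.92.
  S^{-1} = (1/det) · [[d, -b], [-b, a]] = [[0.6115, 0.2245],
 [0.2245, 0.209]].

Step 4 — quadratic form (x̄ - mu_0)^T · S^{-1} · (x̄ - mu_0):
  S^{-1} · (x̄ - mu_0) = (2.0279, 0.6811),
  (x̄ - mu_0)^T · [...] = (3.5)·(2.0279) + (-0.5)·(0.6811) = 6.757.

Step 5 — scale by n: T² = 6 · 6.757 = 40.5418.

T² ≈ 40.5418


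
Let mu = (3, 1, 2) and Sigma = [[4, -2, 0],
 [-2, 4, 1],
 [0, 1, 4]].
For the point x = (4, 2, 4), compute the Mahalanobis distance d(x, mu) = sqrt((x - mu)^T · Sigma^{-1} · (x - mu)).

Step 1 — centre the observation: (x - mu) = (1, 1, 2).

Step 2 — invert Sigma (cofactor / det for 3×3, or solve directly):
  Sigma^{-1} = [[0.3409, 0.1818, -0.0455],
 [0.1818, 0.3636, -0.0909],
 [-0.0455, -0.0909, 0.2727]].

Step 3 — form the quadratic (x - mu)^T · Sigma^{-1} · (x - mu):
  Sigma^{-1} · (x - mu) = (0.4318, 0.3636, 0.4091).
  (x - mu)^T · [Sigma^{-1} · (x - mu)] = (1)·(0.4318) + (1)·(0.3636) + (2)·(0.4091) = 1.6136.

Step 4 — take square root: d = √(1.6136) ≈ 1.2703.

d(x, mu) = √(1.6136) ≈ 1.2703


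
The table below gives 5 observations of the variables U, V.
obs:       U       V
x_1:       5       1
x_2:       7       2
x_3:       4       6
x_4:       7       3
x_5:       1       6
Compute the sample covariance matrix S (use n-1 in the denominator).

Step 1 — column means:
  mean(U) = (5 + 7 + 4 + 7 + 1) / 5 = 24/5 = 4.8
  mean(V) = (1 + 2 + 6 + 3 + 6) / 5 = 18/5 = 3.6

Step 2 — sample covariance S[i,j] = (1/(n-1)) · Σ_k (x_{k,i} - mean_i) · (x_{k,j} - mean_j), with n-1 = 4.
  S[U,U] = ((0.2)·(0.2) + (2.2)·(2.2) + (-0.8)·(-0.8) + (2.2)·(2.2) + (-3.8)·(-3.8)) / 4 = 24.8/4 = 6.2
  S[U,V] = ((0.2)·(-2.6) + (2.2)·(-1.6) + (-0.8)·(2.4) + (2.2)·(-0.6) + (-3.8)·(2.4)) / 4 = -16.4/4 = -4.1
  S[V,V] = ((-2.6)·(-2.6) + (-1.6)·(-1.6) + (2.4)·(2.4) + (-0.6)·(-0.6) + (2.4)·(2.4)) / 4 = 21.2/4 = 5.3

S is symmetric (S[j,i] = S[i,j]). Assembling:

S = [[6.2, -4.1],
 [-4.1, 5.3]]


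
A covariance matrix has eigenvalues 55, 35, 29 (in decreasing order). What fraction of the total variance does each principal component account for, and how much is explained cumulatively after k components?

Step 1 — total variance = trace(Sigma) = Σ λ_i = 55 + 35 + 29 = 119.

Step 2 — fraction explained by component i = λ_i / Σ λ:
  PC1: 55/119 = 0.4622
  PC2: 35/119 = 0.2941
  PC3: 29/119 = 0.2437

Step 3 — cumulative fraction after k components = (λ_1 + ... + λ_k) / Σ λ:
  k = 1: 55/119 = 0.4622
  k = 2: (55 + 35)/119 = 90/119 = 0.7563
  k = 3: (55 + 35 + 29)/119 = 119/119 = 1

Summary (fraction, with percent):

explained: PC1 0.4622 (46.22%), PC2 0.2941 (29.41%), PC3 0.2437 (24.37%);  cumulative: 0.4622, 0.7563, 1


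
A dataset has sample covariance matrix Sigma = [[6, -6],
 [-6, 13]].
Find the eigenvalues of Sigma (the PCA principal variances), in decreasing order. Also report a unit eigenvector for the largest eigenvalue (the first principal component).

Step 1 — characteristic polynomial of 2×2 Sigma:
  det(Sigma - λI) = λ² - trace · λ + det = 0.
  trace = 6 + 13 = 19, det = 6·13 - (-6)² = 42.
Step 2 — discriminant:
  Δ = trace² - 4·det = 361 - 168 = 193.
Step 3 — eigenvalues:
  λ = (trace ± √Δ)/2 = (19 ± 13.8924)/2,
  λ_1 = 16.4462,  λ_2 = 2.5538.

Step 4 — unit eigenvector for λ_1: solve (Sigma - λ_1 I)v = 0. First row:
  (6 - 16.4462)·v_x + (-6)·v_y = 0, i.e. (-10.4462)·v_x + (-6)·v_y = 0,
  so v ∝ (b, λ_1 - a) = (-6, 10.4462); multiply by -1 so the first entry is positive: u = (6, -10.4462).
  ||u|| = √((6)² + (-10.4462)²) = √(145.1236) ≈ 12.0467,
  v_1 = u/||u|| ≈ (0.4981, -0.8671) (||v_1|| = 1).

λ_1 = 16.4462,  λ_2 = 2.5538;  v_1 ≈ (0.4981, -0.8671)


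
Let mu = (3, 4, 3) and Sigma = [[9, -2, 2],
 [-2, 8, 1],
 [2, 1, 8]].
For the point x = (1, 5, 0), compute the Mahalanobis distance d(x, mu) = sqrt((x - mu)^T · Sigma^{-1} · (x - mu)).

Step 1 — centre the observation: (x - mu) = (-2, 1, -3).

Step 2 — invert Sigma (cofactor / det for 3×3, or solve directly):
  Sigma^{-1} = [[0.1273, 0.0364, -0.0364],
 [0.0364, 0.1374, -0.0263],
 [-0.0364, -0.0263, 0.1374]].

Step 3 — form the quadratic (x - mu)^T · Sigma^{-1} · (x - mu):
  Sigma^{-1} · (x - mu) = (-0.1091, 0.1434, -0.3657).
  (x - mu)^T · [Sigma^{-1} · (x - mu)] = (-2)·(-0.1091) + (1)·(0.1434) + (-3)·(-0.3657) = 1.4586.

Step 4 — take square root: d = √(1.4586) ≈ 1.2077.

d(x, mu) = √(1.4586) ≈ 1.2077


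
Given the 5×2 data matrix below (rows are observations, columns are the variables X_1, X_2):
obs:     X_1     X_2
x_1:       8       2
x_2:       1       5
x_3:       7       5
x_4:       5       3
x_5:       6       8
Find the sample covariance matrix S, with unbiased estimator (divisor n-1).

Step 1 — column means:
  mean(X_1) = (8 + 1 + 7 + 5 + 6) / 5 = 27/5 = 5.4
  mean(X_2) = (2 + 5 + 5 + 3 + 8) / 5 = 23/5 = 4.6

Step 2 — sample covariance S[i,j] = (1/(n-1)) · Σ_k (x_{k,i} - mean_i) · (x_{k,j} - mean_j), with n-1 = 4.
  S[X_1,X_1] = ((2.6)·(2.6) + (-4.4)·(-4.4) + (1.6)·(1.6) + (-0.4)·(-0.4) + (0.6)·(0.6)) / 4 = 29.2/4 = 7.3
  S[X_1,X_2] = ((2.6)·(-2.6) + (-4.4)·(0.4) + (1.6)·(0.4) + (-0.4)·(-1.6) + (0.6)·(3.4)) / 4 = -5.2/4 = -1.3
  S[X_2,X_2] = ((-2.6)·(-2.6) + (0.4)·(0.4) + (0.4)·(0.4) + (-1.6)·(-1.6) + (3.4)·(3.4)) / 4 = 21.2/4 = 5.3

S is symmetric (S[j,i] = S[i,j]). Assembling:

S = [[7.3, -1.3],
 [-1.3, 5.3]]


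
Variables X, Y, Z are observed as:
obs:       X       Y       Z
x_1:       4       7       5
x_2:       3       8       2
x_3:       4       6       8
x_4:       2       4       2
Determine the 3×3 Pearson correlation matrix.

Step 1 — column means:
  mean(X) = (4 + 3 + 4 + 2) / 4 = 13/4 = 3.25
  mean(Y) = (7 + 8 + 6 + 4) / 4 = 25/4 = 6.25
  mean(Z) = (5 + 2 + 8 + 2) / 4 = 17/4 = 4.25

Step 2 — sample variances and covariances s[i,j] = (1/(n-1)) · Σ_k (x_{k,i} - mean_i) · (x_{k,j} - mean_j), with n-1 = 3:
  s[X,X] = ((0.75)·(0.75) + (-0.25)·(-0.25) + (0.75)·(0.75) + (-1.25)·(-1.25)) / 3 = 2.75/3 = 0.9167
  s[X,Y] = ((0.75)·(0.75) + (-0.25)·(1.75) + (0.75)·(-0.25) + (-1.25)·(-2.25)) / 3 = 2.75/3 = 0.9167
  s[X,Z] = ((0.75)·(0.75) + (-0.25)·(-2.25) + (0.75)·(3.75) + (-1.25)·(-2.25)) / 3 = 6.75/3 = 2.25
  s[Y,Y] = ((0.75)·(0.75) + (1.75)·(1.75) + (-0.25)·(-0.25) + (-2.25)·(-2.25)) / 3 = 8.75/3 = 2.9167
  s[Y,Z] = ((0.75)·(0.75) + (1.75)·(-2.25) + (-0.25)·(3.75) + (-2.25)·(-2.25)) / 3 = 0.75/3 = 0.25
  s[Z,Z] = ((0.75)·(0.75) + (-2.25)·(-2.25) + (3.75)·(3.75) + (-2.25)·(-2.25)) / 3 = 24.75/3 = 8.25
  Sample standard deviations s_i = √(s[i,i]):
  s(X) = √(0.9167) = 0.9574
  s(Y) = √(2.9167) = 1.7078
  s(Z) = √(8.25) = 2.8723

Step 3 — r_{ij} = s_{ij} / (s_i · s_j):
  r[X,X] = 1 (diagonal).
  r[X,Y] = 0.9167 / (0.9574 · 1.7078) = 0.9167 / 1.6351 = 0.5606
  r[X,Z] = 2.25 / (0.9574 · 2.8723) = 2.25 / 2.75 = 0.8182
  r[Y,Y] = 1 (diagonal).
  r[Y,Z] = 0.25 / (1.7078 · 2.8723) = 0.25 / 4.9054 = 0.051
  r[Z,Z] = 1 (diagonal).

R is symmetric with unit diagonal. Assembling:

R = [[1, 0.5606, 0.8182],
 [0.5606, 1, 0.051],
 [0.8182, 0.051, 1]]


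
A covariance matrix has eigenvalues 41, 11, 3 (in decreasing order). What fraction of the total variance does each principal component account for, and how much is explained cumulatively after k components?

Step 1 — total variance = trace(Sigma) = Σ λ_i = 41 + 11 + 3 = 55.

Step 2 — fraction explained by component i = λ_i / Σ λ:
  PC1: 41/55 = 0.7455
  PC2: 11/55 = 0.2
  PC3: 3/55 = 0.0545

Step 3 — cumulative fraction after k components = (λ_1 + ... + λ_k) / Σ λ:
  k = 1: 41/55 = 0.7455
  k = 2: (41 + 11)/55 = 52/55 = 0.9455
  k = 3: (41 + 11 + 3)/55 = 55/55 = 1

Summary (fraction, with percent):

explained: PC1 0.7455 (74.55%), PC2 0.2 (20%), PC3 0.0545 (5.45%);  cumulative: 0.7455, 0.9455, 1


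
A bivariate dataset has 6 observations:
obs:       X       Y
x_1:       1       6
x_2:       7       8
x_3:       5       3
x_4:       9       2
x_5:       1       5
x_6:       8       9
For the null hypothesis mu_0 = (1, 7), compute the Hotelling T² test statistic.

Step 1 — sample mean vector:
  mean(X) = (1 + 7 + 5 + 9 + 1 + 8) / 6 = 31/6 = 5.1667
  mean(Y) = (6 + 8 + 3 + 2 + 5 + 9) / 6 = 33/6 = 5.5
  x̄ = (5.1667, 5.5),  deviation x̄ - mu_0 = (5.1667, 5.5) - (1, 7) = (4.1667, -1.5).

Step 2 — sample covariance matrix, S[i,j] = (1/(n-1)) · Σ_k (x_{k,i} - mean_i) · (x_{k,j} - mean_j), divisor n-1 = 5:
  S[X,X] = ((-4.1667)·(-4.1667) + (1.8333)·(1.8333) + (-0.1667)·(-0.1667) + (3.8333)·(3.8333) + (-4.1667)·(-4.1667) + (2.8333)·(2.8333)) / 5 = 60.8333/5 = 12.1667
  S[X,Y] = ((-4.1667)·(0.5) + (1.8333)·(2.5) + (-0.1667)·(-2.5) + (3.8333)·(-3.5) + (-4.1667)·(-0.5) + (2.8333)·(3.5)) / 5 = 1.5/5 = 0.3
  S[Y,Y] = ((0.5)·(0.5) + (2.5)·(2.5) + (-2.5)·(-2.5) + (-3.5)·(-3.5) + (-0.5)·(-0.5) + (3.5)·(3.5)) / 5 = 37.5/5 = 7.5
  S = [[12.1667, 0.3],
 [0.3, 7.5]].

Step 3 — invert S. det(S) = 12.1667·7.5 - (0.3)² = 91.16.
  S^{-1} = (1/det) · [[d, -b], [-b, a]] = [[0.0823, -0.0033],
 [-0.0033, 0.1335]].

Step 4 — quadratic form (x̄ - mu_0)^T · S^{-1} · (x̄ - mu_0):
  S^{-1} · (x̄ - mu_0) = (0.3477, -0.2139),
  (x̄ - mu_0)^T · [...] = (4.1667)·(0.3477) + (-1.5)·(-0.2139) = 1.7698.

Step 5 — scale by n: T² = 6 · 1.7698 = 10.6187.

T² ≈ 10.6187


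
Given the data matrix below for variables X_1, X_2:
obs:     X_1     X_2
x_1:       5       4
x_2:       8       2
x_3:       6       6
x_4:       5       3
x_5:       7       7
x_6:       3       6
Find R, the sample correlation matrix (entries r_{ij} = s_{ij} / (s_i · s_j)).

Step 1 — column means:
  mean(X_1) = (5 + 8 + 6 + 5 + 7 + 3) / 6 = 34/6 = 5.6667
  mean(X_2) = (4 + 2 + 6 + 3 + 7 + 6) / 6 = 28/6 = 4.6667

Step 2 — sample variances and covariances s[i,j] = (1/(n-1)) · Σ_k (x_{k,i} - mean_i) · (x_{k,j} - mean_j), with n-1 = 5:
  s[X_1,X_1] = ((-0.6667)·(-0.6667) + (2.3333)·(2.3333) + (0.3333)·(0.3333) + (-0.6667)·(-0.6667) + (1.3333)·(1.3333) + (-2.6667)·(-2.6667)) / 5 = 15.3333/5 = 3.0667
  s[X_1,X_2] = ((-0.6667)·(-0.6667) + (2.3333)·(-2.6667) + (0.3333)·(1.3333) + (-0.6667)·(-1.6667) + (1.3333)·(2.3333) + (-2.6667)·(1.3333)) / 5 = -4.6667/5 = -0.9333
  s[X_2,X_2] = ((-0.6667)·(-0.6667) + (-2.6667)·(-2.6667) + (1.3333)·(1.3333) + (-1.6667)·(-1.6667) + (2.3333)·(2.3333) + (1.3333)·(1.3333)) / 5 = 19.3333/5 = 3.8667
  Sample standard deviations s_i = √(s[i,i]):
  s(X_1) = √(3.0667) = 1.7512
  s(X_2) = √(3.8667) = 1.9664

Step 3 — r_{ij} = s_{ij} / (s_i · s_j):
  r[X_1,X_1] = 1 (diagonal).
  r[X_1,X_2] = -0.9333 / (1.7512 · 1.9664) = -0.9333 / 3.4435 = -0.271
  r[X_2,X_2] = 1 (diagonal).

R is symmetric with unit diagonal. Assembling:

R = [[1, -0.271],
 [-0.271, 1]]


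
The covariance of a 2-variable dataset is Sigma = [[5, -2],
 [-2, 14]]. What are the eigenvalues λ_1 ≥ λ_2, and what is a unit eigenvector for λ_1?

Step 1 — characteristic polynomial of 2×2 Sigma:
  det(Sigma - λI) = λ² - trace · λ + det = 0.
  trace = 5 + 14 = 19, det = 5·14 - (-2)² = 66.
Step 2 — discriminant:
  Δ = trace² - 4·det = 361 - 264 = 97.
Step 3 — eigenvalues:
  λ = (trace ± √Δ)/2 = (19 ± 9.8489)/2,
  λ_1 = 14.4244,  λ_2 = 4.5756.

Step 4 — unit eigenvector for λ_1: solve (Sigma - λ_1 I)v = 0. First row:
  (5 - 14.4244)·v_x + (-2)·v_y = 0, i.e. (-9.4244)·v_x + (-2)·v_y = 0,
  so v ∝ (b, λ_1 - a) = (-2, 9.4244); multiply by -1 so the first entry is positive: u = (2, -9.4244).
  ||u|| = √((2)² + (-9.4244)²) = √(92.8199) ≈ 9.6343,
  v_1 = u/||u|| ≈ (0.2076, -0.9782) (||v_1|| = 1).

λ_1 = 14.4244,  λ_2 = 4.5756;  v_1 ≈ (0.2076, -0.9782)


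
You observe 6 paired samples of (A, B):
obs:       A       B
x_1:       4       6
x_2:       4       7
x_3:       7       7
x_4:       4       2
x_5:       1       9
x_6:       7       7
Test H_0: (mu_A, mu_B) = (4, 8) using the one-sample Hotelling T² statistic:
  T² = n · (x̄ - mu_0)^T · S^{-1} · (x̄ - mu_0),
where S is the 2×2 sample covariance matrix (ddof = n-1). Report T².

Step 1 — sample mean vector:
  mean(A) = (4 + 4 + 7 + 4 + 1 + 7) / 6 = 27/6 = 4.5
  mean(B) = (6 + 7 + 7 + 2 + 9 + 7) / 6 = 38/6 = 6.3333
  x̄ = (4.5, 6.3333),  deviation x̄ - mu_0 = (4.5, 6.3333) - (4, 8) = (0.5, -1.6667).

Step 2 — sample covariance matrix, S[i,j] = (1/(n-1)) · Σ_k (x_{k,i} - mean_i) · (x_{k,j} - mean_j), divisor n-1 = 5:
  S[A,A] = ((-0.5)·(-0.5) + (-0.5)·(-0.5) + (2.5)·(2.5) + (-0.5)·(-0.5) + (-3.5)·(-3.5) + (2.5)·(2.5)) / 5 = 25.5/5 = 5.1
  S[A,B] = ((-0.5)·(-0.3333) + (-0.5)·(0.6667) + (2.5)·(0.6667) + (-0.5)·(-4.3333) + (-3.5)·(2.6667) + (2.5)·(0.6667)) / 5 = -4/5 = -0.8
  S[B,B] = ((-0.3333)·(-0.3333) + (0.6667)·(0.6667) + (0.6667)·(0.6667) + (-4.3333)·(-4.3333) + (2.6667)·(2.6667) + (0.6667)·(0.6667)) / 5 = 27.3333/5 = 5.4667
  S = [[5.1, -0.8],
 [-0.8, 5.4667]].

Step 3 — invert S. det(S) = 5.1·5.4667 - (-0.8)² = 27.24.
  S^{-1} = (1/det) · [[d, -b], [-b, a]] = [[0.2007, 0.0294],
 [0.0294, 0.1872]].

Step 4 — quadratic form (x̄ - mu_0)^T · S^{-1} · (x̄ - mu_0):
  S^{-1} · (x̄ - mu_0) = (0.0514, -0.2974),
  (x̄ - mu_0)^T · [...] = (0.5)·(0.0514) + (-1.6667)·(-0.2974) = 0.5213.

Step 5 — scale by n: T² = 6 · 0.5213 = 3.1278.

T² ≈ 3.1278


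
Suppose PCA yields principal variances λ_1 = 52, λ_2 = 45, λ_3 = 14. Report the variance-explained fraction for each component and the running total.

Step 1 — total variance = trace(Sigma) = Σ λ_i = 52 + 45 + 14 = 111.

Step 2 — fraction explained by component i = λ_i / Σ λ:
  PC1: 52/111 = 0.4685
  PC2: 45/111 = 0.4054
  PC3: 14/111 = 0.1261

Step 3 — cumulative fraction after k components = (λ_1 + ... + λ_k) / Σ λ:
  k = 1: 52/111 = 0.4685
  k = 2: (52 + 45)/111 = 97/111 = 0.8739
  k = 3: (52 + 45 + 14)/111 = 111/111 = 1

Summary (fraction, with percent):

explained: PC1 0.4685 (46.85%), PC2 0.4054 (40.54%), PC3 0.1261 (12.61%);  cumulative: 0.4685, 0.8739, 1


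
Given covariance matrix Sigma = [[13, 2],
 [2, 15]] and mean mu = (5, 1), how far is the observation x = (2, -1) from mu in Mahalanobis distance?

Step 1 — centre the observation: (x - mu) = (-3, -2).

Step 2 — invert Sigma. det(Sigma) = 13·15 - (2)² = 191.
  Sigma^{-1} = (1/det) · [[d, -b], [-b, a]] = [[0.0785, -0.0105],
 [-0.0105, 0.0681]].

Step 3 — form the quadratic (x - mu)^T · Sigma^{-1} · (x - mu):
  Sigma^{-1} · (x - mu) = (-0.2147, -0.1047).
  (x - mu)^T · [Sigma^{-1} · (x - mu)] = (-3)·(-0.2147) + (-2)·(-0.1047) = 0.8534.

Step 4 — take square root: d = √(0.8534) ≈ 0.9238.

d(x, mu) = √(0.8534) ≈ 0.9238


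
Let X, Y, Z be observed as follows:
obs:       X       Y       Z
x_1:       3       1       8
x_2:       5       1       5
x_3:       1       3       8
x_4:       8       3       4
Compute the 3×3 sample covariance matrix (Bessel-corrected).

Step 1 — column means:
  mean(X) = (3 + 5 + 1 + 8) / 4 = 17/4 = 4.25
  mean(Y) = (1 + 1 + 3 + 3) / 4 = 8/4 = 2
  mean(Z) = (8 + 5 + 8 + 4) / 4 = 25/4 = 6.25

Step 2 — sample covariance S[i,j] = (1/(n-1)) · Σ_k (x_{k,i} - mean_i) · (x_{k,j} - mean_j), with n-1 = 3.
  S[X,X] = ((-1.25)·(-1.25) + (0.75)·(0.75) + (-3.25)·(-3.25) + (3.75)·(3.75)) / 3 = 26.75/3 = 8.9167
  S[X,Y] = ((-1.25)·(-1) + (0.75)·(-1) + (-3.25)·(1) + (3.75)·(1)) / 3 = 1/3 = 0.3333
  S[X,Z] = ((-1.25)·(1.75) + (0.75)·(-1.25) + (-3.25)·(1.75) + (3.75)·(-2.25)) / 3 = -17.25/3 = -5.75
  S[Y,Y] = ((-1)·(-1) + (-1)·(-1) + (1)·(1) + (1)·(1)) / 3 = 4/3 = 1.3333
  S[Y,Z] = ((-1)·(1.75) + (-1)·(-1.25) + (1)·(1.75) + (1)·(-2.25)) / 3 = -1/3 = -0.3333
  S[Z,Z] = ((1.75)·(1.75) + (-1.25)·(-1.25) + (1.75)·(1.75) + (-2.25)·(-2.25)) / 3 = 12.75/3 = 4.25

S is symmetric (S[j,i] = S[i,j]). Assembling:

S = [[8.9167, 0.3333, -5.75],
 [0.3333, 1.3333, -0.3333],
 [-5.75, -0.3333, 4.25]]


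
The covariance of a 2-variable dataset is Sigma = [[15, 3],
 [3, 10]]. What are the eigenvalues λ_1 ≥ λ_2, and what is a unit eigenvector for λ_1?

Step 1 — characteristic polynomial of 2×2 Sigma:
  det(Sigma - λI) = λ² - trace · λ + det = 0.
  trace = 15 + 10 = 25, det = 15·10 - (3)² = 141.
Step 2 — discriminant:
  Δ = trace² - 4·det = 625 - 564 = 61.
Step 3 — eigenvalues:
  λ = (trace ± √Δ)/2 = (25 ± 7.8102)/2,
  λ_1 = 16.4051,  λ_2 = 8.5949.

Step 4 — unit eigenvector for λ_1: solve (Sigma - λ_1 I)v = 0. First row:
  (15 - 16.4051)·v_x + (3)·v_y = 0, i.e. (-1.4051)·v_x + (3)·v_y = 0,
  so v ∝ (b, λ_1 - a) = (3, 1.4051) = u.
  ||u|| = √((3)² + (1.4051)²) = √(10.9744) ≈ 3.3128,
  v_1 = u/||u|| ≈ (0.9056, 0.4242) (||v_1|| = 1).

λ_1 = 16.4051,  λ_2 = 8.5949;  v_1 ≈ (0.9056, 0.4242)


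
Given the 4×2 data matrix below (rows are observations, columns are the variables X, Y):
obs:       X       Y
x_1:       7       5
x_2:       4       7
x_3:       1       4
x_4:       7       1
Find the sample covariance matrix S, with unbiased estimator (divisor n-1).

Step 1 — column means:
  mean(X) = (7 + 4 + 1 + 7) / 4 = 19/4 = 4.75
  mean(Y) = (5 + 7 + 4 + 1) / 4 = 17/4 = 4.25

Step 2 — sample covariance S[i,j] = (1/(n-1)) · Σ_k (x_{k,i} - mean_i) · (x_{k,j} - mean_j), with n-1 = 3.
  S[X,X] = ((2.25)·(2.25) + (-0.75)·(-0.75) + (-3.75)·(-3.75) + (2.25)·(2.25)) / 3 = 24.75/3 = 8.25
  S[X,Y] = ((2.25)·(0.75) + (-0.75)·(2.75) + (-3.75)·(-0.25) + (2.25)·(-3.25)) / 3 = -6.75/3 = -2.25
  S[Y,Y] = ((0.75)·(0.75) + (2.75)·(2.75) + (-0.25)·(-0.25) + (-3.25)·(-3.25)) / 3 = 18.75/3 = 6.25

S is symmetric (S[j,i] = S[i,j]). Assembling:

S = [[8.25, -2.25],
 [-2.25, 6.25]]


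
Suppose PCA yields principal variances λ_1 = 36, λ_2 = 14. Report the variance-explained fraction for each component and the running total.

Step 1 — total variance = trace(Sigma) = Σ λ_i = 36 + 14 = 50.

Step 2 — fraction explained by component i = λ_i / Σ λ:
  PC1: 36/50 = 0.72
  PC2: 14/50 = 0.28

Step 3 — cumulative fraction after k components = (λ_1 + ... + λ_k) / Σ λ:
  k = 1: 36/50 = 0.72
  k = 2: (36 + 14)/50 = 50/50 = 1

Summary (fraction, with percent):

explained: PC1 0.72 (72%), PC2 0.28 (28%);  cumulative: 0.72, 1


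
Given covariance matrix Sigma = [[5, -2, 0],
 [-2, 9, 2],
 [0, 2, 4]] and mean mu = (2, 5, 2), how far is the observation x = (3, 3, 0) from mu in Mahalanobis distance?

Step 1 — centre the observation: (x - mu) = (1, -2, -2).

Step 2 — invert Sigma (cofactor / det for 3×3, or solve directly):
  Sigma^{-1} = [[0.2222, 0.0556, -0.0278],
 [0.0556, 0.1389, -0.0694],
 [-0.0278, -0.0694, 0.2847]].

Step 3 — form the quadratic (x - mu)^T · Sigma^{-1} · (x - mu):
  Sigma^{-1} · (x - mu) = (0.1667, -0.0833, -0.4583).
  (x - mu)^T · [Sigma^{-1} · (x - mu)] = (1)·(0.1667) + (-2)·(-0.0833) + (-2)·(-0.4583) = 1.25.

Step 4 — take square root: d = √(1.25) ≈ 1.118.

d(x, mu) = √(1.25) ≈ 1.118


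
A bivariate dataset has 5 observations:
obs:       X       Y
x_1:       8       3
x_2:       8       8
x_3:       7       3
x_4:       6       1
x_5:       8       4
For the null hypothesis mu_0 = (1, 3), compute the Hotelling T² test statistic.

Step 1 — sample mean vector:
  mean(X) = (8 + 8 + 7 + 6 + 8) / 5 = 37/5 = 7.4
  mean(Y) = (3 + 8 + 3 + 1 + 4) / 5 = 19/5 = 3.8
  x̄ = (7.4, 3.8),  deviation x̄ - mu_0 = (7.4, 3.8) - (1, 3) = (6.4, 0.8).

Step 2 — sample covariance matrix, S[i,j] = (1/(n-1)) · Σ_k (x_{k,i} - mean_i) · (x_{k,j} - mean_j), divisor n-1 = 4:
  S[X,X] = ((0.6)·(0.6) + (0.6)·(0.6) + (-0.4)·(-0.4) + (-1.4)·(-1.4) + (0.6)·(0.6)) / 4 = 3.2/4 = 0.8
  S[X,Y] = ((0.6)·(-0.8) + (0.6)·(4.2) + (-0.4)·(-0.8) + (-1.4)·(-2.8) + (0.6)·(0.2)) / 4 = 6.4/4 = 1.6
  S[Y,Y] = ((-0.8)·(-0.8) + (4.2)·(4.2) + (-0.8)·(-0.8) + (-2.8)·(-2.8) + (0.2)·(0.2)) / 4 = 26.8/4 = 6.7
  S = [[0.8, 1.6],
 [1.6, 6.7]].

Step 3 — invert S. det(S) = 0.8·6.7 - (1.6)² = 2.8.
  S^{-1} = (1/det) · [[d, -b], [-b, a]] = [[2.3929, -0.5714],
 [-0.5714, 0.2857]].

Step 4 — quadratic form (x̄ - mu_0)^T · S^{-1} · (x̄ - mu_0):
  S^{-1} · (x̄ - mu_0) = (14.8571, -3.4286),
  (x̄ - mu_0)^T · [...] = (6.4)·(14.8571) + (0.8)·(-3.4286) = 92.3429.

Step 5 — scale by n: T² = 5 · 92.3429 = 461.7143.

T² ≈ 461.7143


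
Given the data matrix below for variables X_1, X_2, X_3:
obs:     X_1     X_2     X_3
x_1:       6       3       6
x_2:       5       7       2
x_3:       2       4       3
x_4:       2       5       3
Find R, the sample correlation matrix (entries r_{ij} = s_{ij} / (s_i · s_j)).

Step 1 — column means:
  mean(X_1) = (6 + 5 + 2 + 2) / 4 = 15/4 = 3.75
  mean(X_2) = (3 + 7 + 4 + 5) / 4 = 19/4 = 4.75
  mean(X_3) = (6 + 2 + 3 + 3) / 4 = 14/4 = 3.5

Step 2 — sample variances and covariances s[i,j] = (1/(n-1)) · Σ_k (x_{k,i} - mean_i) · (x_{k,j} - mean_j), with n-1 = 3:
  s[X_1,X_1] = ((2.25)·(2.25) + (1.25)·(1.25) + (-1.75)·(-1.75) + (-1.75)·(-1.75)) / 3 = 12.75/3 = 4.25
  s[X_1,X_2] = ((2.25)·(-1.75) + (1.25)·(2.25) + (-1.75)·(-0.75) + (-1.75)·(0.25)) / 3 = -0.25/3 = -0.0833
  s[X_1,X_3] = ((2.25)·(2.5) + (1.25)·(-1.5) + (-1.75)·(-0.5) + (-1.75)·(-0.5)) / 3 = 5.5/3 = 1.8333
  s[X_2,X_2] = ((-1.75)·(-1.75) + (2.25)·(2.25) + (-0.75)·(-0.75) + (0.25)·(0.25)) / 3 = 8.75/3 = 2.9167
  s[X_2,X_3] = ((-1.75)·(2.5) + (2.25)·(-1.5) + (-0.75)·(-0.5) + (0.25)·(-0.5)) / 3 = -7.5/3 = -2.5
  s[X_3,X_3] = ((2.5)·(2.5) + (-1.5)·(-1.5) + (-0.5)·(-0.5) + (-0.5)·(-0.5)) / 3 = 9/3 = 3
  Sample standard deviations s_i = √(s[i,i]):
  s(X_1) = √(4.25) = 2.0616
  s(X_2) = √(2.9167) = 1.7078
  s(X_3) = √(3) = 1.7321

Step 3 — r_{ij} = s_{ij} / (s_i · s_j):
  r[X_1,X_1] = 1 (diagonal).
  r[X_1,X_2] = -0.0833 / (2.0616 · 1.7078) = -0.0833 / 3.5208 = -0.0237
  r[X_1,X_3] = 1.8333 / (2.0616 · 1.7321) = 1.8333 / 3.5707 = 0.5134
  r[X_2,X_2] = 1 (diagonal).
  r[X_2,X_3] = -2.5 / (1.7078 · 1.7321) = -2.5 / 2.958 = -0.8452
  r[X_3,X_3] = 1 (diagonal).

R is symmetric with unit diagonal. Assembling:

R = [[1, -0.0237, 0.5134],
 [-0.0237, 1, -0.8452],
 [0.5134, -0.8452, 1]]
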